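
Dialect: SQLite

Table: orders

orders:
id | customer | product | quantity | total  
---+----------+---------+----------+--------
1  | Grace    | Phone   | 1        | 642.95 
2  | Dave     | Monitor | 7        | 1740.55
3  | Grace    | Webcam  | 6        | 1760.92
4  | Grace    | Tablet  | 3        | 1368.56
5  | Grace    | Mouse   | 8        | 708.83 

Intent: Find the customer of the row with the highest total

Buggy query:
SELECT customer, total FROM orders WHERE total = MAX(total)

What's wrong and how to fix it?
Bug: WHERE is evaluated per row; an aggregate over the whole table isn't defined there

Fix: Wrap MAX in a scalar subquery so WHERE compares against a single value

Corrected query:
SELECT customer, total FROM orders WHERE total = (SELECT MAX(total) FROM orders)

Result:
customer | total  
---------+--------
Grace    | 1760.92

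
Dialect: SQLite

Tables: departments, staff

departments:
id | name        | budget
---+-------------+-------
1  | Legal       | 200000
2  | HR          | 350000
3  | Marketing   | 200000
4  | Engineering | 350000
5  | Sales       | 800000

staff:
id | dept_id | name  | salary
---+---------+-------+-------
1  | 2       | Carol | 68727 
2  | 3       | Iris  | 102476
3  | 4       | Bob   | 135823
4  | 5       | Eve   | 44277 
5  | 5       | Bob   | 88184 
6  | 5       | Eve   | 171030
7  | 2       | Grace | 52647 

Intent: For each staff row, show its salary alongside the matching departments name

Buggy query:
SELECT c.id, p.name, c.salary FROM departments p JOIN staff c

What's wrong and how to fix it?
Bug: JOIN with no ON clause produces a cartesian product; every staff row pairs with every departments row

Fix: Add ON c.dept_id = p.id to the JOIN

Corrected query:
SELECT c.id, p.name, c.salary FROM departments p JOIN staff c ON c.dept_id = p.id

Result:
id | name        | salary
---+-------------+-------
1  | HR          | 68727 
2  | Marketing   | 102476
3  | Engineering | 135823
4  | Sales       | 44277 
5  | Sales       | 88184 
6  | Sales       | 171030
7  | HR          | 52647 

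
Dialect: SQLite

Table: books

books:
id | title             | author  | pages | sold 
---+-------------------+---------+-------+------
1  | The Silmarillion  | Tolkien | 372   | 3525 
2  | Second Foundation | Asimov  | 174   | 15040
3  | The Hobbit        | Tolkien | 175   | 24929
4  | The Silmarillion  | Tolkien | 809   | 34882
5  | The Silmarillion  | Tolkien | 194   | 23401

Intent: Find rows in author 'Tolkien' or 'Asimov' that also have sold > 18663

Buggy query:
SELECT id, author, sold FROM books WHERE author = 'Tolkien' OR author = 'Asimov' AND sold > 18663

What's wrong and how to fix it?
Bug: Without parentheses, AND is evaluated before OR, so the sold filter only applies to the 'Asimov' branch

Fix: Add parentheses around the OR so the AND applies to both alternatives

Corrected query:
SELECT id, author, sold FROM books WHERE (author = 'Tolkien' OR author = 'Asimov') AND sold > 18663

Result:
id | author  | sold 
---+---------+------
3  | Tolkien | 24929
4  | Tolkien | 34882
5  | Tolkien | 23401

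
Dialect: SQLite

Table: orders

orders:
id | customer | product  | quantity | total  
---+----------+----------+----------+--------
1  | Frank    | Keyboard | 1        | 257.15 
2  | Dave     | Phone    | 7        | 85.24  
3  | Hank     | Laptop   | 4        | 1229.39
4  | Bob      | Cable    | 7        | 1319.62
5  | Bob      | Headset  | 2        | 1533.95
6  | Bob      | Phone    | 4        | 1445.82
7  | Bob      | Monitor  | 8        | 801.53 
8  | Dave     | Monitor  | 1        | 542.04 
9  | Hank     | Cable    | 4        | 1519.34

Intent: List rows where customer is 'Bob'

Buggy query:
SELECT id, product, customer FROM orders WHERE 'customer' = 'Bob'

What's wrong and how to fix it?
Bug: 'customer' in single quotes is a string literal, not the column; the comparison is literal-vs-literal and never true

Fix: Remove the quotes around the column name (or use double quotes for an identifier)

Corrected query:
SELECT id, product, customer FROM orders WHERE customer = 'Bob'

Result:
id | product | customer
---+---------+---------
4  | Cable   | Bob     
5  | Headset | Bob     
6  | Phone   | Bob     
7  | Monitor | Bob     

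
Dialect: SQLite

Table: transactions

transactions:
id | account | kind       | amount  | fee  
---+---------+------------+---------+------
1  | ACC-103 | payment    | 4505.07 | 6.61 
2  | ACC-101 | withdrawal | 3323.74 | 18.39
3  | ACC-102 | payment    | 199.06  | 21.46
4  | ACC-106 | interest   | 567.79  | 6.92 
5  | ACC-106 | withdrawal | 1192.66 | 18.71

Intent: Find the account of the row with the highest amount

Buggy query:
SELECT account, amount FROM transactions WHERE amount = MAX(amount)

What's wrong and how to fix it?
Bug: MAX(amount) is an aggregate and cannot be used directly in WHERE

Fix: Wrap MAX in a scalar subquery so WHERE compares against a single value

Corrected query:
SELECT account, amount FROM transactions WHERE amount = (SELECT MAX(amount) FROM transactions)

Result:
account | amount 
--------+--------
ACC-103 | 4505.07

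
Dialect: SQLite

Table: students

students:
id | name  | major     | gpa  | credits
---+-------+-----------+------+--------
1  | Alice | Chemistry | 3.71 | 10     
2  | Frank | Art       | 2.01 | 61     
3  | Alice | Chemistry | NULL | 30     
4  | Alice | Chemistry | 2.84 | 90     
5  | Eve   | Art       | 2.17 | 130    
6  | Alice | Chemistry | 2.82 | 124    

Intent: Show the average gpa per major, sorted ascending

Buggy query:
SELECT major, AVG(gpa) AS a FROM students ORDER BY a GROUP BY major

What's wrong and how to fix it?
Bug: GROUP BY must precede ORDER BY

Fix: Move ORDER BY to the end, after GROUP BY

Corrected query:
SELECT major, AVG(gpa) AS a FROM students GROUP BY major ORDER BY a

Result:
major     | a       
----------+---------
Art       | 2.09    
Chemistry | 3.123333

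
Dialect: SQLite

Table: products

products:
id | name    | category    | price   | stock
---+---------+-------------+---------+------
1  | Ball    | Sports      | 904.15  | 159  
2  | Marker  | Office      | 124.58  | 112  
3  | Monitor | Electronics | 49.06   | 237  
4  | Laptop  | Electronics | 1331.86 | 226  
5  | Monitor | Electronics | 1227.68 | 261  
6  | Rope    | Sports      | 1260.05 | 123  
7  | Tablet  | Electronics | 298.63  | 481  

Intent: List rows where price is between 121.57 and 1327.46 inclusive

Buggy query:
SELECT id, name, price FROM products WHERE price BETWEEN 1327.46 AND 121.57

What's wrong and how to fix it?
Bug: The bounds are reversed; BETWEEN a AND b requires a <= b to match anything

Fix: Swap the bounds so the smaller value comes first

Corrected query:
SELECT id, name, price FROM products WHERE price BETWEEN 121.57 AND 1327.46

Result:
id | name    | price  
---+---------+--------
1  | Ball    | 904.15 
2  | Marker  | 124.58 
5  | Monitor | 1227.68
6  | Rope    | 1260.05
7  | Tablet  | 298.63 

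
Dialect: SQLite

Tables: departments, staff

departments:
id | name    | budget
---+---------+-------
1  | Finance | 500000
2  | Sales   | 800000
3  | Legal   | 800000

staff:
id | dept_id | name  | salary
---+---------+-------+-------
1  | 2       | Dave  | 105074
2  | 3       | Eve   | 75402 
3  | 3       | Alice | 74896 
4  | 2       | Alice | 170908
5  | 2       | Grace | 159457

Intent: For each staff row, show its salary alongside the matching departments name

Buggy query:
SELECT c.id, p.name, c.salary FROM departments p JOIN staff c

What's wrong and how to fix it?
Bug: Missing join condition: each staff row is matched to all departments rows instead of just its own

Fix: Add ON c.dept_id = p.id to the JOIN

Corrected query:
SELECT c.id, p.name, c.salary FROM departments p JOIN staff c ON c.dept_id = p.id

Result:
id | name  | salary
---+-------+-------
1  | Sales | 105074
2  | Legal | 75402 
3  | Legal | 74896 
4  | Sales | 170908
5  | Sales | 159457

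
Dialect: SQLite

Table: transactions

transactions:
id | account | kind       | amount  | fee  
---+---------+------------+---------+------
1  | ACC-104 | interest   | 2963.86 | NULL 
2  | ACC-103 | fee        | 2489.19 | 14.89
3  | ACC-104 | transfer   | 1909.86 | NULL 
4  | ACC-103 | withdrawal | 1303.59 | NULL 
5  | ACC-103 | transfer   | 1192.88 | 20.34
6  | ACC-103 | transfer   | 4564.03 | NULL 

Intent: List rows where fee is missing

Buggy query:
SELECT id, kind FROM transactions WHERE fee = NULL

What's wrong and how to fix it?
Bug: Comparing to NULL with '=' never matches; NULL = NULL is unknown, not true

Fix: Replace '= NULL' with 'IS NULL'

Corrected query:
SELECT id, kind FROM transactions WHERE fee IS NULL

Result:
id | kind      
---+-----------
1  | interest  
3  | transfer  
4  | withdrawal
6  | transfer  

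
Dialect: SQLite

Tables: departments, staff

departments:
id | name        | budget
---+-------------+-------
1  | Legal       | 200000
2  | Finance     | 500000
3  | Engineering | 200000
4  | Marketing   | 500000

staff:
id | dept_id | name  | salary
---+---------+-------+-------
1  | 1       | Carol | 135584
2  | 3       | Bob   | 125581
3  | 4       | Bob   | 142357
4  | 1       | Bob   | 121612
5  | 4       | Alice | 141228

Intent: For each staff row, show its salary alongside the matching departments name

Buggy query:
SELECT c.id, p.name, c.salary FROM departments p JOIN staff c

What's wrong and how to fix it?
Bug: Missing join condition: each staff row is matched to all departments rows instead of just its own

Fix: Add ON c.dept_id = p.id to the JOIN

Corrected query:
SELECT c.id, p.name, c.salary FROM departments p JOIN staff c ON c.dept_id = p.id

Result:
id | name        | salary
---+-------------+-------
1  | Legal       | 135584
2  | Engineering | 125581
3  | Marketing   | 142357
4  | Legal       | 121612
5  | Marketing   | 141228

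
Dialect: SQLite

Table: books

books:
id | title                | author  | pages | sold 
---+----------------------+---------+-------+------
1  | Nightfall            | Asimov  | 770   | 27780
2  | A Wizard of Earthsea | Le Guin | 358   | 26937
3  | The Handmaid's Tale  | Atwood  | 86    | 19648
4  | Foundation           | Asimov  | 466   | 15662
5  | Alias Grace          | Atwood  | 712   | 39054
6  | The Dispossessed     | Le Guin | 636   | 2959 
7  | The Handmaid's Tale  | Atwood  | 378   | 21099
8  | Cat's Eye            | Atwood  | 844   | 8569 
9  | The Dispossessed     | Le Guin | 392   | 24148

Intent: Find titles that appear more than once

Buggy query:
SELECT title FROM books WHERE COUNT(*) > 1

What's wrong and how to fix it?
Bug: WHERE can't reference COUNT(*); aggregates are computed after WHERE

Fix: Group first, then use HAVING for the count condition

Corrected query:
SELECT title FROM books GROUP BY title HAVING COUNT(*) > 1

Result:
title              
-------------------
The Dispossessed   
The Handmaid's Tale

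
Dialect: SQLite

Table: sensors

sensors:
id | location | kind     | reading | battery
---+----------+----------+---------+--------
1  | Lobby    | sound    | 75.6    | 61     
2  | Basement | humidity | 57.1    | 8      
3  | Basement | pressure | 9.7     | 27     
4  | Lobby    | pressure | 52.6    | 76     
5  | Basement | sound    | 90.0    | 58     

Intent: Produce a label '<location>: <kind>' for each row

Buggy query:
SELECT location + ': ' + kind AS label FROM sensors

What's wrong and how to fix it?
Bug: '+' is numeric addition; on text columns SQLite converts them to 0 instead of concatenating

Fix: Use the || operator for string concatenation

Corrected query:
SELECT location || ': ' || kind AS label FROM sensors

Result:
label             
------------------
Lobby: sound      
Basement: humidity
Basement: pressure
Lobby: pressure   
Basement: sound   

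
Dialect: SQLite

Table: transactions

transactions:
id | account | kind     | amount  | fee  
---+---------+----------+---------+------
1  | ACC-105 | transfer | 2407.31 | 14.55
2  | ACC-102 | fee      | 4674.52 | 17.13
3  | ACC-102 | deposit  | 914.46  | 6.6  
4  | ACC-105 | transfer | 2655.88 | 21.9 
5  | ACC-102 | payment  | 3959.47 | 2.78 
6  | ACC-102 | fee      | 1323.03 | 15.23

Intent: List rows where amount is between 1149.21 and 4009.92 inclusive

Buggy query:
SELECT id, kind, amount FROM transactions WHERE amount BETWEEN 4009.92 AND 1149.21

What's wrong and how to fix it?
Bug: The bounds are reversed; BETWEEN a AND b requires a <= b to match anything

Fix: Write BETWEEN 1149.21 AND 4009.92

Corrected query:
SELECT id, kind, amount FROM transactions WHERE amount BETWEEN 1149.21 AND 4009.92

Result:
id | kind     | amount 
---+----------+--------
1  | transfer | 2407.31
4  | transfer | 2655.88
5  | payment  | 3959.47
6  | fee      | 1323.03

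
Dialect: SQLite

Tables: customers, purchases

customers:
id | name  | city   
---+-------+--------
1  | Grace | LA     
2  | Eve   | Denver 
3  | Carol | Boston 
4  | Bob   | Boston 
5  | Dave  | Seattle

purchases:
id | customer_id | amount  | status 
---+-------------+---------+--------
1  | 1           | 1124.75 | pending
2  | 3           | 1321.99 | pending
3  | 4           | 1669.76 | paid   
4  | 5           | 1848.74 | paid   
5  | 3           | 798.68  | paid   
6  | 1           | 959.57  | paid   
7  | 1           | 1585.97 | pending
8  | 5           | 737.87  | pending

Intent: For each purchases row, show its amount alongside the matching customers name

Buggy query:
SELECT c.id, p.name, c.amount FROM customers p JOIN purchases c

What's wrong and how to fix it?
Bug: JOIN with no ON clause produces a cartesian product; every purchases row pairs with every customers row

Fix: Specify the join condition linking the foreign key to the parent id

Corrected query:
SELECT c.id, p.name, c.amount FROM customers p JOIN purchases c ON c.customer_id = p.id

Result:
id | name  | amount 
---+-------+--------
1  | Grace | 1124.75
2  | Carol | 1321.99
3  | Bob   | 1669.76
4  | Dave  | 1848.74
5  | Carol | 798.68 
6  | Grace | 959.57 
7  | Grace | 1585.97
8  | Dave  | 737.87 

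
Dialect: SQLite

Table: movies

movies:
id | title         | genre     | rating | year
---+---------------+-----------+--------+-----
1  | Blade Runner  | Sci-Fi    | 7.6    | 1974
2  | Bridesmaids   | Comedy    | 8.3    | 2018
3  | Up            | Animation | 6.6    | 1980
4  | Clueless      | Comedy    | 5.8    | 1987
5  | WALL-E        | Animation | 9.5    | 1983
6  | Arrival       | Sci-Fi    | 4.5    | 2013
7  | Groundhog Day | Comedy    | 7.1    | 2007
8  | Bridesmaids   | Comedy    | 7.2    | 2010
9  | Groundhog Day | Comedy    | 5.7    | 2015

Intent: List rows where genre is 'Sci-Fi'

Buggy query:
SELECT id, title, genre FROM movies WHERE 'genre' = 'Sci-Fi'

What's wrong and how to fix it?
Bug: 'genre' in single quotes is a string literal, not the column; the comparison is literal-vs-literal and never true

Fix: Reference the column as genre without single quotes

Corrected query:
SELECT id, title, genre FROM movies WHERE genre = 'Sci-Fi'

Result:
id | title        | genre 
---+--------------+-------
1  | Blade Runner | Sci-Fi
6  | Arrival      | Sci-Fi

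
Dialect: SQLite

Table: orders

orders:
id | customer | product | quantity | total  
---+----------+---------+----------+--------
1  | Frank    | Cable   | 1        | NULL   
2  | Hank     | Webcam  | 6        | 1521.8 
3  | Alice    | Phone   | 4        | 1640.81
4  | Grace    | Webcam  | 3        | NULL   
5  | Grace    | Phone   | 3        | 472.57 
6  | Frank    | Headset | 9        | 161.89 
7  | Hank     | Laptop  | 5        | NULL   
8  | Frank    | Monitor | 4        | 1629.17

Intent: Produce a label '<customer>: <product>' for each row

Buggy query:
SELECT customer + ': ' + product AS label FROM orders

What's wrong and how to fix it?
Bug: SQLite uses || for string concatenation; + coerces text to numbers (yielding 0)

Fix: Replace + with || to concatenate text

Corrected query:
SELECT customer || ': ' || product AS label FROM orders

Result:
label         
--------------
Frank: Cable  
Hank: Webcam  
Alice: Phone  
Grace: Webcam 
Grace: Phone  
Frank: Headset
Hank: Laptop  
Frank: Monitor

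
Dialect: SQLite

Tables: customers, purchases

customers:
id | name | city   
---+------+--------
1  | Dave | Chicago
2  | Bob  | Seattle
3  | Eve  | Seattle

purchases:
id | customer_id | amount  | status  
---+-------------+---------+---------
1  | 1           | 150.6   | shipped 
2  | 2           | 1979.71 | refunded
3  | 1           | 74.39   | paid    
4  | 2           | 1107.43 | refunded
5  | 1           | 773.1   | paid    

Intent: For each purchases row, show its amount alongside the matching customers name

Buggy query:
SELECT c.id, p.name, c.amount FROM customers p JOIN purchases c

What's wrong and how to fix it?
Bug: JOIN with no ON clause produces a cartesian product; every purchases row pairs with every customers row

Fix: Specify the join condition linking the foreign key to the parent id

Corrected query:
SELECT c.id, p.name, c.amount FROM customers p JOIN purchases c ON c.customer_id = p.id

Result:
id | name | amount 
---+------+--------
1  | Dave | 150.6  
2  | Bob  | 1979.71
3  | Dave | 74.39  
4  | Bob  | 1107.43
5  | Dave | 773.1  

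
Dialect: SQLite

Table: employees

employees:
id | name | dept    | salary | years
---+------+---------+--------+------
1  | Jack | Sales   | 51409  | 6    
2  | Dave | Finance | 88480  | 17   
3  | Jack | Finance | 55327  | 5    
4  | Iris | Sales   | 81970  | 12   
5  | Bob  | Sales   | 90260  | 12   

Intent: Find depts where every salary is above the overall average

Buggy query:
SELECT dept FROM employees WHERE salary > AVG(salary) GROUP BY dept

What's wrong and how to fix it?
Bug: AVG() is an aggregate; it can't sit directly in WHERE

Fix: Compute the overall average in a scalar subquery and compare each group's MIN against it in HAVING

Corrected query:
SELECT dept FROM employees GROUP BY dept HAVING MIN(salary) > (SELECT AVG(salary) FROM employees)

Result:
(no rows)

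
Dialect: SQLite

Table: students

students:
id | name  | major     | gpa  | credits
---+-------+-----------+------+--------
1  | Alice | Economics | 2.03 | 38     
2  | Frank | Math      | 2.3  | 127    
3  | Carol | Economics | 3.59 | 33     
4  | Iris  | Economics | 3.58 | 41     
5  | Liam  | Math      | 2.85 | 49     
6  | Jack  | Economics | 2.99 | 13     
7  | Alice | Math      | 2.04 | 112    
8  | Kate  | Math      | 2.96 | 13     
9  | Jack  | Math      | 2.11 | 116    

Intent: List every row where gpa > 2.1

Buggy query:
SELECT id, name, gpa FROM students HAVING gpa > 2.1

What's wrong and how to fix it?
Bug: This is a non-aggregate query (no GROUP BY, no aggregates), so in SQLite the HAVING clause is invalid here; a row-level condition belongs in WHERE

Fix: Use WHERE for row-level filtering

Corrected query:
SELECT id, name, gpa FROM students WHERE gpa > 2.1

Result:
id | name  | gpa 
---+-------+-----
2  | Frank | 2.3 
3  | Carol | 3.59
4  | Iris  | 3.58
5  | Liam  | 2.85
6  | Jack  | 2.99
8  | Kate  | 2.96
9  | Jack  | 2.11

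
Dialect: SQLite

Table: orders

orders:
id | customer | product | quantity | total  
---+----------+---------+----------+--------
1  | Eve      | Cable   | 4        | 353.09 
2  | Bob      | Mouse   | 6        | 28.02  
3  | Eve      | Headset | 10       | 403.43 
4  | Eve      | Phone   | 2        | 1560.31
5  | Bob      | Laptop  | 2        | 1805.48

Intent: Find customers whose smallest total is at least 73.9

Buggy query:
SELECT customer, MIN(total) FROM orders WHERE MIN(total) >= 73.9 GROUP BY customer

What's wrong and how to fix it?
Bug: MIN() in WHERE is a misuse of aggregate

Fix: Use HAVING for the per-group MIN condition

Corrected query:
SELECT customer, MIN(total) FROM orders GROUP BY customer HAVING MIN(total) >= 73.9

Result:
customer | MIN(total)
---------+-----------
Eve      | 353.09    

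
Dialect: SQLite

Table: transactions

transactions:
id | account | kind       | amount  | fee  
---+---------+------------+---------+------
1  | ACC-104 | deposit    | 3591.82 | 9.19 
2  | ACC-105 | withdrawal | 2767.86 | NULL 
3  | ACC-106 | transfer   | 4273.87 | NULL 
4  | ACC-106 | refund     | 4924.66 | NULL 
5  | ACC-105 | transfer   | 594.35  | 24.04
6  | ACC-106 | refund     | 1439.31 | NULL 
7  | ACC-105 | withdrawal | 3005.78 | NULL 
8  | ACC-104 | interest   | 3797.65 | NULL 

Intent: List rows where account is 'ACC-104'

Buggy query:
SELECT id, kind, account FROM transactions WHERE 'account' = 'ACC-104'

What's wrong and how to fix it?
Bug: Single quotes denote string literals in SQL; the column name is being compared as a constant string

Fix: Remove the quotes around the column name (or use double quotes for an identifier)

Corrected query:
SELECT id, kind, account FROM transactions WHERE account = 'ACC-104'

Result:
id | kind     | account
---+----------+--------
1  | deposit  | ACC-104
8  | interest | ACC-104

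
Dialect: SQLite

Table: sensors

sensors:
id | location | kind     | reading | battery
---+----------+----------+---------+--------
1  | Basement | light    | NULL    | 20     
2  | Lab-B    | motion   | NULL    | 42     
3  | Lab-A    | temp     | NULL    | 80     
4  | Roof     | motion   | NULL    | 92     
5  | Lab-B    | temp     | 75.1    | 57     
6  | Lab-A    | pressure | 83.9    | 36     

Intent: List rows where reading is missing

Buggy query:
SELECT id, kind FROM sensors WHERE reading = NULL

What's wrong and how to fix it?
Bug: '= NULL' is always unknown in SQL three-valued logic, so no rows match

Fix: Replace '= NULL' with 'IS NULL'

Corrected query:
SELECT id, kind FROM sensors WHERE reading IS NULL

Result:
id | kind  
---+-------
1  | light 
2  | motion
3  | temp  
4  | motion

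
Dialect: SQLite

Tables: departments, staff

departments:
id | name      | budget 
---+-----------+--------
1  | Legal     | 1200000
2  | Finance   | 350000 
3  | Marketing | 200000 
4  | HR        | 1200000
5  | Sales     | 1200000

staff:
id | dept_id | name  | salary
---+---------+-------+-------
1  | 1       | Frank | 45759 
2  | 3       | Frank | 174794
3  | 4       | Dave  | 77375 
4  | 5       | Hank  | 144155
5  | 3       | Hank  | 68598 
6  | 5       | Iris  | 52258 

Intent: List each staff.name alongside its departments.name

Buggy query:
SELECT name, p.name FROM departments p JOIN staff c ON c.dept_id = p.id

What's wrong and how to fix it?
Bug: 'name' exists in both joined tables, so the database can't tell which one is meant

Fix: Prefix ambiguous columns with the table alias

Corrected query:
SELECT c.name, p.name FROM departments p JOIN staff c ON c.dept_id = p.id

Result:
name  | name     
------+----------
Frank | Legal    
Frank | Marketing
Dave  | HR       
Hank  | Sales    
Hank  | Marketing
Iris  | Sales    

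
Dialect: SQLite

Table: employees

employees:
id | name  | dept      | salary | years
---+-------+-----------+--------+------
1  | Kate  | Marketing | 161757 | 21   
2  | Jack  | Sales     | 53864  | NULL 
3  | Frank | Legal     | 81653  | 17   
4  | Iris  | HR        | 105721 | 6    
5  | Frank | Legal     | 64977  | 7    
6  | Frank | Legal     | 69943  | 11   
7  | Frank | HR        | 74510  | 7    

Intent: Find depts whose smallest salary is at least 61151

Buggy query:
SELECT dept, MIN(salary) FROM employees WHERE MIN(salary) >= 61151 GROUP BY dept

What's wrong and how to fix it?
Bug: Aggregates like MIN are computed per group after WHERE runs

Fix: Replace WHERE with HAVING after the GROUP BY

Corrected query:
SELECT dept, MIN(salary) FROM employees GROUP BY dept HAVING MIN(salary) >= 61151

Result:
dept      | MIN(salary)
----------+------------
HR        | 74510      
Legal     | 64977      
Marketing | 161757     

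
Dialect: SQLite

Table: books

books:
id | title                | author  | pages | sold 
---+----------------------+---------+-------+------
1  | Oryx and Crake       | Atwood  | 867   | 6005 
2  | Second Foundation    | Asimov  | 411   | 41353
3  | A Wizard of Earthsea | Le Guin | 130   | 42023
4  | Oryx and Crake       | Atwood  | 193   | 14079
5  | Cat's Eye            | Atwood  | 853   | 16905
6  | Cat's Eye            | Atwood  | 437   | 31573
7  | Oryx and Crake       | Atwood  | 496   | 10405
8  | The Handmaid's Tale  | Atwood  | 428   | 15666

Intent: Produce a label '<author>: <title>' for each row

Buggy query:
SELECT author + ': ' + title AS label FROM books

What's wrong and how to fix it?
Bug: SQLite uses || for string concatenation; + coerces text to numbers (yielding 0)

Fix: Replace + with || to concatenate text

Corrected query:
SELECT author || ': ' || title AS label FROM books

Result:
label                        
-----------------------------
Atwood: Oryx and Crake       
Asimov: Second Foundation    
Le Guin: A Wizard of Earthsea
Atwood: Oryx and Crake       
Atwood: Cat's Eye            
Atwood: Cat's Eye            
Atwood: Oryx and Crake       
Atwood: The Handmaid's Tale  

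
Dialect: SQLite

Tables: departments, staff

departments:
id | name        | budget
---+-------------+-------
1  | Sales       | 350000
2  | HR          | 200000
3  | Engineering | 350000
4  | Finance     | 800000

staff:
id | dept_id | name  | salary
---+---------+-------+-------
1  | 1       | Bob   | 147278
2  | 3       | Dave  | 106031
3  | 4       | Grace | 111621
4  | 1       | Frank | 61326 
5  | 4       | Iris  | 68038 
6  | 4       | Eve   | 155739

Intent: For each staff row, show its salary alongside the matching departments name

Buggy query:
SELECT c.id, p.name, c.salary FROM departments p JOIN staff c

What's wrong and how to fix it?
Bug: JOIN with no ON clause produces a cartesian product; every staff row pairs with every departments row

Fix: Specify the join condition linking the foreign key to the parent id

Corrected query:
SELECT c.id, p.name, c.salary FROM departments p JOIN staff c ON c.dept_id = p.id

Result:
id | name        | salary
---+-------------+-------
1  | Sales       | 147278
2  | Engineering | 106031
3  | Finance     | 111621
4  | Sales       | 61326 
5  | Finance     | 68038 
6  | Finance     | 155739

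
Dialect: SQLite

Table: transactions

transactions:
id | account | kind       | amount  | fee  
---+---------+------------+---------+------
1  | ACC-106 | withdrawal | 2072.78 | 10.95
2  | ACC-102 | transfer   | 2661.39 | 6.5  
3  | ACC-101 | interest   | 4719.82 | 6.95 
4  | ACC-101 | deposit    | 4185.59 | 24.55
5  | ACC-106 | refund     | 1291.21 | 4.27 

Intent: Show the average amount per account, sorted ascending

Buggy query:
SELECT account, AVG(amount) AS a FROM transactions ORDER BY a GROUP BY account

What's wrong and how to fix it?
Bug: ORDER BY appears before GROUP BY; SQL clause order requires GROUP BY first

Fix: Reorder: SELECT … FROM … GROUP BY … ORDER BY …

Corrected query:
SELECT account, AVG(amount) AS a FROM transactions GROUP BY account ORDER BY a

Result:
account | a       
--------+---------
ACC-106 | 1681.995
ACC-102 | 2661.39 
ACC-101 | 4452.705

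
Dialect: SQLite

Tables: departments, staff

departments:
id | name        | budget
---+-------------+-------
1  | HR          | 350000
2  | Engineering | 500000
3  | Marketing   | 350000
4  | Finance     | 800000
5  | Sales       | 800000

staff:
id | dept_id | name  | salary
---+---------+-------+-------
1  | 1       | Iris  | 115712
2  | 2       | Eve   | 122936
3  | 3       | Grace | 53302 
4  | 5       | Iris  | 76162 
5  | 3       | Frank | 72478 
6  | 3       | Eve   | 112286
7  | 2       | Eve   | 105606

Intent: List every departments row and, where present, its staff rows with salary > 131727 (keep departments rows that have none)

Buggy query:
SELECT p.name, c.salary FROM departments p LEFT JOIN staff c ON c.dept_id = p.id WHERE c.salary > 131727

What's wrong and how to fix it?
Bug: Filtering c.salary in WHERE discards the NULL rows produced by LEFT JOIN, turning it into an inner join

Fix: Put 'c.salary > 131727' in the JOIN's ON clause instead of WHERE

Corrected query:
SELECT p.name, c.salary FROM departments p LEFT JOIN staff c ON c.dept_id = p.id AND c.salary > 131727

Result:
name        | salary
------------+-------
HR          | NULL  
Engineering | NULL  
Marketing   | NULL  
Finance     | NULL  
Sales       | NULL  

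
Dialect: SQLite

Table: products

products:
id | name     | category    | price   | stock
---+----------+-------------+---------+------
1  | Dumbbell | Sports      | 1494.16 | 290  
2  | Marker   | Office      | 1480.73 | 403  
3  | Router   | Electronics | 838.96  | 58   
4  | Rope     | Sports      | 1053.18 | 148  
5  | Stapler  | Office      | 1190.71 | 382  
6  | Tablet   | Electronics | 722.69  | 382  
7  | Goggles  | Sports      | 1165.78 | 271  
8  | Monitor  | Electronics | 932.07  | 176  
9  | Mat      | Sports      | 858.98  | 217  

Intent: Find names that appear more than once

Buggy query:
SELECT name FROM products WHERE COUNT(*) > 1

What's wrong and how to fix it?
Bug: WHERE can't reference COUNT(*); aggregates are computed after WHERE

Fix: Group first, then use HAVING for the count condition

Corrected query:
SELECT name FROM products GROUP BY name HAVING COUNT(*) > 1

Result:
(no rows)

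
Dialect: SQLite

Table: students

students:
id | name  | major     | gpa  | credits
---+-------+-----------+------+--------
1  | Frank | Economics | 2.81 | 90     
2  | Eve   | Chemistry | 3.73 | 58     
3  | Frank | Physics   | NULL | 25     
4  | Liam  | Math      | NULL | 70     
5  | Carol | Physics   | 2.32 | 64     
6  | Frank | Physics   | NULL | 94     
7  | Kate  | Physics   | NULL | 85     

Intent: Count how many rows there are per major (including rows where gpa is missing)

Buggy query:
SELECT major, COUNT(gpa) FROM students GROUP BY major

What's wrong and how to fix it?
Bug: COUNT(gpa) skips NULLs, so groups with missing gpa are undercounted

Fix: Use COUNT(*) to count all rows regardless of NULL

Corrected query:
SELECT major, COUNT(*) FROM students GROUP BY major

Result:
major     | COUNT(*)
----------+---------
Chemistry | 1       
Economics | 1       
Math      | 1       
Physics   | 4       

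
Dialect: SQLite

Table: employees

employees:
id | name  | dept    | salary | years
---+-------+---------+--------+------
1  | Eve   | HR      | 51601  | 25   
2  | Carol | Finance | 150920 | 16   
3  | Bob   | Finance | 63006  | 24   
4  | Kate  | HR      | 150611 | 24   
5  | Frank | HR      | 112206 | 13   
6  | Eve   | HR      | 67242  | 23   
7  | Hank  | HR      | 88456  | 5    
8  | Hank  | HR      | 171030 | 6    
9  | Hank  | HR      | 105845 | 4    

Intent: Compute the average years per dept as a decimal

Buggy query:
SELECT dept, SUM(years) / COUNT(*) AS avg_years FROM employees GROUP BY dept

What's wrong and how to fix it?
Bug: SUM(years) and COUNT(*) are both integers; the division truncates the fractional part

Fix: Multiply by 1.0 (or CAST to REAL) to force floating-point division

Corrected query:
SELECT dept, SUM(years) * 1.0 / COUNT(*) AS avg_years FROM employees GROUP BY dept

Result:
dept    | avg_years
--------+----------
Finance | 20       
HR      | 14.285714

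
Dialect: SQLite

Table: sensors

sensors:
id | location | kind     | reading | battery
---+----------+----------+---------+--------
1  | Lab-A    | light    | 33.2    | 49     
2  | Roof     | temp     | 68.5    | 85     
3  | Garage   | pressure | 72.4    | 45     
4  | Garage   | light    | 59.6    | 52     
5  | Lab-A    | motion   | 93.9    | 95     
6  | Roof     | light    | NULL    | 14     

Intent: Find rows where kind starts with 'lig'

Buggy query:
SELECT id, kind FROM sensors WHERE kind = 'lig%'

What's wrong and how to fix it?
Bug: '=' compares the literal string including the % character; pattern matching needs LIKE

Fix: Use LIKE for wildcard pattern matching

Corrected query:
SELECT id, kind FROM sensors WHERE kind LIKE 'lig%'

Result:
id | kind 
---+------
1  | light
4  | light
6  | light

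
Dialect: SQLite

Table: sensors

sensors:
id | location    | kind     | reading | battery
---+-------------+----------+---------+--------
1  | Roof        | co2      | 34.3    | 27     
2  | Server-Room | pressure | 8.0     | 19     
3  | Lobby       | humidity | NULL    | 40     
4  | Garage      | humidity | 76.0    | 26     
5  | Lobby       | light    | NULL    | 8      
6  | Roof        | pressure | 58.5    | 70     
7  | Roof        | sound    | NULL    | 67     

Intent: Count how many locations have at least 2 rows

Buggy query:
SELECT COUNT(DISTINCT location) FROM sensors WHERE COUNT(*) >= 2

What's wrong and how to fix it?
Bug: WHERE filters individual rows, not groups, so a group-level COUNT is invalid there

Fix: Group first with HAVING COUNT(*) >= 2, then COUNT the resulting groups

Corrected query:
SELECT COUNT(*) FROM (SELECT location FROM sensors GROUP BY location HAVING COUNT(*) >= 2)

Result:
COUNT(*)
--------
2       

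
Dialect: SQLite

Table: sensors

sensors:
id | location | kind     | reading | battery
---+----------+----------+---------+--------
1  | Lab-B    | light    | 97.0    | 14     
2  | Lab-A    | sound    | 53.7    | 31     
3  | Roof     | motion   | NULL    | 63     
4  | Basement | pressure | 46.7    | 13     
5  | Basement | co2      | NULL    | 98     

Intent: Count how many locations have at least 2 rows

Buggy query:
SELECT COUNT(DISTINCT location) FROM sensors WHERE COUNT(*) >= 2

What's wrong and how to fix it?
Bug: COUNT(*) cannot appear in WHERE; the per-group count doesn't exist yet

Fix: Use a subquery that GROUPs and filters with HAVING, then count its rows

Corrected query:
SELECT COUNT(*) FROM (SELECT location FROM sensors GROUP BY location HAVING COUNT(*) >= 2)

Result:
COUNT(*)
--------
1       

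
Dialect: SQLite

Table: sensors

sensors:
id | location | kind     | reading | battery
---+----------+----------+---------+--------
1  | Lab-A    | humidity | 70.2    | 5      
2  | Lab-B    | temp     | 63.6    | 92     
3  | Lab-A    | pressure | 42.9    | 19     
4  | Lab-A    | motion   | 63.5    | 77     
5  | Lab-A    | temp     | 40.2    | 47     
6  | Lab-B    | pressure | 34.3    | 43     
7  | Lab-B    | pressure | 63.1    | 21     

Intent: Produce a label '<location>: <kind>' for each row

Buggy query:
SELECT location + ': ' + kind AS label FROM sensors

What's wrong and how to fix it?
Bug: '+' is numeric addition; on text columns SQLite converts them to 0 instead of concatenating

Fix: Use the || operator for string concatenation

Corrected query:
SELECT location || ': ' || kind AS label FROM sensors

Result:
label          
---------------
Lab-A: humidity
Lab-B: temp    
Lab-A: pressure
Lab-A: motion  
Lab-A: temp    
Lab-B: pressure
Lab-B: pressure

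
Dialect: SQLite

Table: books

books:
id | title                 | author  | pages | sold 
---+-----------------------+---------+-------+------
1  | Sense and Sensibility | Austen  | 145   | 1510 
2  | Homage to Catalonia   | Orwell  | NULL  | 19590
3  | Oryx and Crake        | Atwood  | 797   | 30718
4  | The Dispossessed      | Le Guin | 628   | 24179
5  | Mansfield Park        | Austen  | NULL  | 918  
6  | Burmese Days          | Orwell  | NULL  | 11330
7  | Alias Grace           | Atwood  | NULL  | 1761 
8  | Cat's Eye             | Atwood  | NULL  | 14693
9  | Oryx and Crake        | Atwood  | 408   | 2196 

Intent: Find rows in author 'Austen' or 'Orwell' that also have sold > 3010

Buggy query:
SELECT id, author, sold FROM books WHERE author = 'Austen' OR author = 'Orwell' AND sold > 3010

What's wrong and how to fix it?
Bug: Without parentheses, AND is evaluated before OR, so the sold filter only applies to the 'Orwell' branch

Fix: Add parentheses around the OR so the AND applies to both alternatives

Corrected query:
SELECT id, author, sold FROM books WHERE (author = 'Austen' OR author = 'Orwell') AND sold > 3010

Result:
id | author | sold 
---+--------+------
2  | Orwell | 19590
6  | Orwell | 11330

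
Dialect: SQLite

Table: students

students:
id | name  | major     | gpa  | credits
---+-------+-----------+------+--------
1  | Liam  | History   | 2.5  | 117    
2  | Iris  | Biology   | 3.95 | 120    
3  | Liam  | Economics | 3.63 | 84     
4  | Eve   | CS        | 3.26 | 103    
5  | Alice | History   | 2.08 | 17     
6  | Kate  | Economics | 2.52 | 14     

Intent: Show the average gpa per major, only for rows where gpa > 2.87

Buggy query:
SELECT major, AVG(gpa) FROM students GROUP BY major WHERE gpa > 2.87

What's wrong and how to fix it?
Bug: WHERE cannot follow GROUP BY

Fix: Move the WHERE clause before GROUP BY

Corrected query:
SELECT major, AVG(gpa) FROM students WHERE gpa > 2.87 GROUP BY major

Result:
major     | AVG(gpa)
----------+---------
Biology   | 3.95    
CS        | 3.26    
Economics | 3.63    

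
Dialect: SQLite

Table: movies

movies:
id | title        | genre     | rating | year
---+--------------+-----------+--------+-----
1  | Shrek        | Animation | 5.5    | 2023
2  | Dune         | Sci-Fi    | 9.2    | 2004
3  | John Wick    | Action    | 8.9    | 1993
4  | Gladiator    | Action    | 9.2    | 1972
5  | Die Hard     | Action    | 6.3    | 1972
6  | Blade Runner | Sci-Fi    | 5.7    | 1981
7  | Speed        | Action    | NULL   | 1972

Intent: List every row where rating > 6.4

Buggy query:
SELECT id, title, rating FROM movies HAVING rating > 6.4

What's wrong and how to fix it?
Bug: This is a non-aggregate query (no GROUP BY, no aggregates), so in SQLite the HAVING clause is invalid here; a row-level condition belongs in WHERE

Fix: Replace HAVING with WHERE since the condition applies to individual rows

Corrected query:
SELECT id, title, rating FROM movies WHERE rating > 6.4

Result:
id | title     | rating
---+-----------+-------
2  | Dune      | 9.2   
3  | John Wick | 8.9   
4  | Gladiator | 9.2   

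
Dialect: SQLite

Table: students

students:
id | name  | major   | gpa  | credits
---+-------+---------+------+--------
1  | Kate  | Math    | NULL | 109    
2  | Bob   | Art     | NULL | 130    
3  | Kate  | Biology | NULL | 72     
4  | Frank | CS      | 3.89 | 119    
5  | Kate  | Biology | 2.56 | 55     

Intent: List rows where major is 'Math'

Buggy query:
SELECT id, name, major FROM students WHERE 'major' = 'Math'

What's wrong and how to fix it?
Bug: Single quotes denote string literals in SQL; the column name is being compared as a constant string

Fix: Reference the column as major without single quotes

Corrected query:
SELECT id, name, major FROM students WHERE major = 'Math'

Result:
id | name | major
---+------+------
1  | Kate | Math 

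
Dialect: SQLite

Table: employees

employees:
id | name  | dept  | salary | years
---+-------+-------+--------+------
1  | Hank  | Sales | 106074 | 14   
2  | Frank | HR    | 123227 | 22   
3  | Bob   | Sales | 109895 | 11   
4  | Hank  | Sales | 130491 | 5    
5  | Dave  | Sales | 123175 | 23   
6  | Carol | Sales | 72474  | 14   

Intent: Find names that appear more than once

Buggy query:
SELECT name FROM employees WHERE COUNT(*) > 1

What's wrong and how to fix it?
Bug: WHERE can't reference COUNT(*); aggregates are computed after WHERE

Fix: Group first, then use HAVING for the count condition

Corrected query:
SELECT name FROM employees GROUP BY name HAVING COUNT(*) > 1

Result:
name
----
Hank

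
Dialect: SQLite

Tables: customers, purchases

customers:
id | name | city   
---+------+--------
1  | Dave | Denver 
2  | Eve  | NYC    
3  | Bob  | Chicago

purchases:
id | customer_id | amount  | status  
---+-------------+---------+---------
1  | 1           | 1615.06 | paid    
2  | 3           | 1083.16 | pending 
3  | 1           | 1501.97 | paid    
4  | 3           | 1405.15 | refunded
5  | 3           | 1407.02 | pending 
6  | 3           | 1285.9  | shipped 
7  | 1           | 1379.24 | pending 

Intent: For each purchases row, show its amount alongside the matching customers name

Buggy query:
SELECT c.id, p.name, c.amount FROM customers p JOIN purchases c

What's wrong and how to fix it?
Bug: JOIN with no ON clause produces a cartesian product; every purchases row pairs with every customers row

Fix: Specify the join condition linking the foreign key to the parent id

Corrected query:
SELECT c.id, p.name, c.amount FROM customers p JOIN purchases c ON c.customer_id = p.id

Result:
id | name | amount 
---+------+--------
1  | Dave | 1615.06
2  | Bob  | 1083.16
3  | Dave | 1501.97
4  | Bob  | 1405.15
5  | Bob  | 1407.02
6  | Bob  | 1285.9 
7  | Dave | 1379.24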